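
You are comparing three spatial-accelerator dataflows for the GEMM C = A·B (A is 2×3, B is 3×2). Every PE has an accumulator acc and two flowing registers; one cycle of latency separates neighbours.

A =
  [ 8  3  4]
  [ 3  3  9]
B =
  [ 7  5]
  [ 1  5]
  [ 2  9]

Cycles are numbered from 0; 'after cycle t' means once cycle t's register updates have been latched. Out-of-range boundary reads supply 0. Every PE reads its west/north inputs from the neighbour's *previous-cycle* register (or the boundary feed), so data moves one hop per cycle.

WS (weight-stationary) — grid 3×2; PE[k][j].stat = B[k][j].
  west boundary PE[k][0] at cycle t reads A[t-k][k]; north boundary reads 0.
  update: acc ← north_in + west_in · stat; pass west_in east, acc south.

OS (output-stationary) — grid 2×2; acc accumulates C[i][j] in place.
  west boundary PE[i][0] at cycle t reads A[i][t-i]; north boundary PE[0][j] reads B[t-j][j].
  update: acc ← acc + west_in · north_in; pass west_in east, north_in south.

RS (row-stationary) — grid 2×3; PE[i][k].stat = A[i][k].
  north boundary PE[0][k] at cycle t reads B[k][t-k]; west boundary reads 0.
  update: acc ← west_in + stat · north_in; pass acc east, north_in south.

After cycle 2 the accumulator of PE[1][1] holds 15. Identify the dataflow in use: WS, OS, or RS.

dataflow = OS

WS [3×2] PE[1][1] across cycles:
  cycle 0: PE[1][1] → acc 0, east 0, south 0
  cycle 1: PE[1][1] → acc 0, east 0, south 0
  cycle 2: PE[1][1] → acc 55, east 3, south 55
OS [2×2] PE[1][1] across cycles:
  cycle 0: PE[1][1] → acc 0, east 0, south 0
  cycle 1: PE[1][1] → acc 0, east 0, south 0
  cycle 2: PE[1][1] → acc 15, east 3, south 5
RS [2×3] PE[1][1] across cycles:
  cycle 0: PE[1][1] → acc 0, east 0, south 0
  cycle 1: PE[1][1] → acc 0, east 0, south 0
  cycle 2: PE[1][1] → acc 24, east 24, south 1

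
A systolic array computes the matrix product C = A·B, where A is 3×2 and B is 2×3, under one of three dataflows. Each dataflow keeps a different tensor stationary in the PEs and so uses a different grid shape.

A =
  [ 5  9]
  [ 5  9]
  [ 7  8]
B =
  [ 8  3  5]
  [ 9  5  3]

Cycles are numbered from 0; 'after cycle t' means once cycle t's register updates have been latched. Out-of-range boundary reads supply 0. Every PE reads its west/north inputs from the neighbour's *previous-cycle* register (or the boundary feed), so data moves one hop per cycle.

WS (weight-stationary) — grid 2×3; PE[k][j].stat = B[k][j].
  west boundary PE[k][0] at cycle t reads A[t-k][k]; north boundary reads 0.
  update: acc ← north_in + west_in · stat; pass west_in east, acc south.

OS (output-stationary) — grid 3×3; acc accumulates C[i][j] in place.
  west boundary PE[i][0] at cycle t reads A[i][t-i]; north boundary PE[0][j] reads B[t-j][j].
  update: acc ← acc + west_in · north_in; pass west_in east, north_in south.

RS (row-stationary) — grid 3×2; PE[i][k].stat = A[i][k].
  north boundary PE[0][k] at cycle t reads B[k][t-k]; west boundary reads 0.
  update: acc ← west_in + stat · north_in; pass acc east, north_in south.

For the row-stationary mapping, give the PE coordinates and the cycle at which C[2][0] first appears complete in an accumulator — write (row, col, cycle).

RS — PE[2][1] is where C[2][0] collects:
  c0 r2c1: 0 / 0 / 0
  c1 r2c1: 0 / 0 / 0
  c2 r2c1: 0 / 0 / 0
  c3 r2c1: 128 / 128 / 9

(row, col, cycle) = (2, 1, 3)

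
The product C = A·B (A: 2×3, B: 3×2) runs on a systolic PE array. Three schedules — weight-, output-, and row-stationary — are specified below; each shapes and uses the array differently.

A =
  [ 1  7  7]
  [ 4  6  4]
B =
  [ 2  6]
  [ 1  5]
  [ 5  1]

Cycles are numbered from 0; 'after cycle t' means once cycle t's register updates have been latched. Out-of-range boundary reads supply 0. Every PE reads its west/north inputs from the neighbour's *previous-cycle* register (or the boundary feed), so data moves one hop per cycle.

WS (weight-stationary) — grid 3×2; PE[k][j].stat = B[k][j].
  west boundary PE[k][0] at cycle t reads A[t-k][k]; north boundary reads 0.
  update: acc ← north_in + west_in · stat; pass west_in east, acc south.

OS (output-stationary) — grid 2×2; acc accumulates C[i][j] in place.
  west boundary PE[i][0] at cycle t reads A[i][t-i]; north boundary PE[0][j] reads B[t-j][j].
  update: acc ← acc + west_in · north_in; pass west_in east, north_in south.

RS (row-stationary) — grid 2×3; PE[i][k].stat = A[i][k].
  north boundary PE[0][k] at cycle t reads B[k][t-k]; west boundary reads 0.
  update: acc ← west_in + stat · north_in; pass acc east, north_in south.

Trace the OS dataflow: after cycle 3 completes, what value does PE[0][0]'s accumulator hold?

OS on a 2×2 grid — tracing PE[0][0] and its feeders:
  c0 r0c0: 2 / 1 / 2
  c1 r0c0: 9 / 7 / 1
  c2 r0c0: 44 / 7 / 5
  c3 r0c0: 44 / 0 / 0

PE[0][0].acc = 44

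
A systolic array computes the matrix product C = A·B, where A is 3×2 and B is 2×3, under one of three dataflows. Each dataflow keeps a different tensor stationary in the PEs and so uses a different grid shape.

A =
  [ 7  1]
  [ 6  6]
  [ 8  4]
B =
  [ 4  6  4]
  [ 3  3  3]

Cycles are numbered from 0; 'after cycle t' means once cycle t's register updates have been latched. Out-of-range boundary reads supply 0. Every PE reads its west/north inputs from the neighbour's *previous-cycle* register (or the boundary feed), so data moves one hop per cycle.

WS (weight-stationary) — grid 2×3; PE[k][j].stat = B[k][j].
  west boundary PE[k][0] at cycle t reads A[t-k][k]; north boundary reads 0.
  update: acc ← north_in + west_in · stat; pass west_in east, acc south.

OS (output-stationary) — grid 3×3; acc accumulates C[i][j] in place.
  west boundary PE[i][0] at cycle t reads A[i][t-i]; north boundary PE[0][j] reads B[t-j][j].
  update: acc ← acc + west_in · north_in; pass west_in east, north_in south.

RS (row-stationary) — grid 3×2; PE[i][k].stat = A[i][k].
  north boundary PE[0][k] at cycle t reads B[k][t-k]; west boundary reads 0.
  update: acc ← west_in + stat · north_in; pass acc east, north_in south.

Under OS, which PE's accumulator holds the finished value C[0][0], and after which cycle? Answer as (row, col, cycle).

(row, col, cycle) = (0, 0, 1)

Under OS, C[0][0] lands at PE[0][0]:
  @0  [0,0]  acc 28  |  →7  ↓4
  @1  [0,0]  acc 31  |  →1  ↓3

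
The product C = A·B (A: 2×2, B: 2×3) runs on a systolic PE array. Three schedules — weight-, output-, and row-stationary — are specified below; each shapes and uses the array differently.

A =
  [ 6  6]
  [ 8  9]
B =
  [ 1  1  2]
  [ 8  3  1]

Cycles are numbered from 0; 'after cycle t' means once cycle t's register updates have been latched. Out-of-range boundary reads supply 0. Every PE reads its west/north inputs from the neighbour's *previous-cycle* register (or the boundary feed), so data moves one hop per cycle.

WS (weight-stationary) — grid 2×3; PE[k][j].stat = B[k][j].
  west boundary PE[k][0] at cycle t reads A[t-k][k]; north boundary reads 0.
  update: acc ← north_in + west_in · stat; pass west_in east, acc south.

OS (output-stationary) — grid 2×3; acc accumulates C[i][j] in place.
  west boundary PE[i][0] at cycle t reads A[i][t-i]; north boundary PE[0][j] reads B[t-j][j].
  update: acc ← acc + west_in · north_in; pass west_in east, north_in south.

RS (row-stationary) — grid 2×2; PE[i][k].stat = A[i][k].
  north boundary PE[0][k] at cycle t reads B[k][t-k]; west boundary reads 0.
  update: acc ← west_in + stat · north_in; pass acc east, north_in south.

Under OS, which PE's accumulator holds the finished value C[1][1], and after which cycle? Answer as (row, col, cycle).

(row, col, cycle) = (1, 1, 3)

OS: C[1][1] accumulates in PE[1][1]:
  step 0 · PE1,1: acc=0; fwd→0 fwd↓0
  step 1 · PE1,1: acc=0; fwd→0 fwd↓0
  step 2 · PE1,1: acc=8; fwd→8 fwd↓1
  step 3 · PE1,1: acc=35; fwd→9 fwd↓3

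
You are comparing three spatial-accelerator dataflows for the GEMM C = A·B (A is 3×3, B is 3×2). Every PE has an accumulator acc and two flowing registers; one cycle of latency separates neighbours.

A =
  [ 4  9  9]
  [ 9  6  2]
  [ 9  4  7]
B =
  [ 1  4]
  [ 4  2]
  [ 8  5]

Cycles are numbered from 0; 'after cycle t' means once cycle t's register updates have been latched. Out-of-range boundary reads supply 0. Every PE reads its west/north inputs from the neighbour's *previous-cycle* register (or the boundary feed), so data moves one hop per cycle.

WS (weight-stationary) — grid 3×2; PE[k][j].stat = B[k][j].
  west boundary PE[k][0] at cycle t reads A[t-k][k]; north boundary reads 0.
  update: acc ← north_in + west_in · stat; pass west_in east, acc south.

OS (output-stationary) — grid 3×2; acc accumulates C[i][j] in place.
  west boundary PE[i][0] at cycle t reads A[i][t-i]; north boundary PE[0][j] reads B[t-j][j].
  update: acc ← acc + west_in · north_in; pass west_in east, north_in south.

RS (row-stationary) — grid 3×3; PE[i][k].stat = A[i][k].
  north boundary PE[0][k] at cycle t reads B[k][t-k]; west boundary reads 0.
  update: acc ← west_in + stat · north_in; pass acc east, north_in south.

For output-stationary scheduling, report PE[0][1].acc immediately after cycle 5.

PE[0][1].acc = 79

OS (3×2). Following PE[0][1] plus its west/north inputs:
  after 0 — PE[0][0] acc=4, pass-E 4, pass-S 1
  after 0 — PE[0][1] acc=0, pass-E 0, pass-S 0
  after 1 — PE[0][0] acc=40, pass-E 9, pass-S 4
  after 1 — PE[0][1] acc=16, pass-E 4, pass-S 4
  after 2 — PE[0][0] acc=112, pass-E 9, pass-S 8
  after 2 — PE[0][1] acc=34, pass-E 9, pass-S 2
  after 3 — PE[0][0] acc=112, pass-E 0, pass-S 0
  after 3 — PE[0][1] acc=79, pass-E 9, pass-S 5
  after 4 — PE[0][0] acc=112, pass-E 0, pass-S 0
  after 4 — PE[0][1] acc=79, pass-E 0, pass-S 0
  after 5 — PE[0][0] acc=112, pass-E 0, pass-S 0
  after 5 — PE[0][1] acc=79, pass-E 0, pass-S 0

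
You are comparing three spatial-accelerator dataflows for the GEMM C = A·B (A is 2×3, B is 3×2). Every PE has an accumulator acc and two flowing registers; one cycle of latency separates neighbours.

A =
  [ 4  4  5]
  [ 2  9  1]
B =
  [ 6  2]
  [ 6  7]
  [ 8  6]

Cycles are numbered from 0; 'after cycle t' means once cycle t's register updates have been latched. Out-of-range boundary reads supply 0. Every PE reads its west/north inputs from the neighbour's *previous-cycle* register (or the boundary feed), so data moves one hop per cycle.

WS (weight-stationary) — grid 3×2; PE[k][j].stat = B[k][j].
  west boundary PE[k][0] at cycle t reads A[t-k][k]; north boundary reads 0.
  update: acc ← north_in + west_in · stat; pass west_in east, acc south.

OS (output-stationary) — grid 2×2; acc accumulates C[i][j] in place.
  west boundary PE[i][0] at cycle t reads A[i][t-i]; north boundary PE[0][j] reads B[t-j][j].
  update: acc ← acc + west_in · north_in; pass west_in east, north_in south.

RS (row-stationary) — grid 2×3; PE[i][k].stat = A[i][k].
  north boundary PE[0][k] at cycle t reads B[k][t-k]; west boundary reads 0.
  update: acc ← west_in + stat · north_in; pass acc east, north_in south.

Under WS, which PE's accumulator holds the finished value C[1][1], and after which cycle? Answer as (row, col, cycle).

(row, col, cycle) = (2, 1, 4)

Under WS, C[1][1] lands at PE[2][1]:
  cycle 0: PE[2][1] → acc 0, east 0, south 0
  cycle 1: PE[2][1] → acc 0, east 0, south 0
  cycle 2: PE[2][1] → acc 0, east 0, south 0
  cycle 3: PE[2][1] → acc 66, east 5, south 66
  cycle 4: PE[2][1] → acc 73, east 1, south 73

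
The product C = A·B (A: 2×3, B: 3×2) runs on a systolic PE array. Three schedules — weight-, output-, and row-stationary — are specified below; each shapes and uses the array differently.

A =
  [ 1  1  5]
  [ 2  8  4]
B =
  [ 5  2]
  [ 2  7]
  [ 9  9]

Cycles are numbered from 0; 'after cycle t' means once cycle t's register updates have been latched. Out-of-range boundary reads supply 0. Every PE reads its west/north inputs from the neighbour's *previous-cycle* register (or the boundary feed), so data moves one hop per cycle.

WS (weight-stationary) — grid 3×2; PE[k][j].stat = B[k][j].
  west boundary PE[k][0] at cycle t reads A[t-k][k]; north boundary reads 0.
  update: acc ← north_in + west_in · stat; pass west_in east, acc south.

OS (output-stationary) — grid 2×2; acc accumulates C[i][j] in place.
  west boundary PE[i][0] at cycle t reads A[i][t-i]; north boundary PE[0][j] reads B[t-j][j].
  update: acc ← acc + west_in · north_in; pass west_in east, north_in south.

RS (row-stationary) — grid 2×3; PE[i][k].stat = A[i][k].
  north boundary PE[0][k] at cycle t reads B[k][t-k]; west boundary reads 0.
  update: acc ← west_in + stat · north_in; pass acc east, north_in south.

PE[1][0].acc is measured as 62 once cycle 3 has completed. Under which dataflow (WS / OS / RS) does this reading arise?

Under WS (3×2), PE[1][0]:
  cycle 0: PE[1][0] → acc 0, east 0, south 0
  cycle 1: PE[1][0] → acc 7, east 1, south 7
  cycle 2: PE[1][0] → acc 26, east 8, south 26
  cycle 3: PE[1][0] → acc 0, east 0, south 0
Under OS (2×2), PE[1][0]:
  cycle 0: PE[1][0] → acc 0, east 0, south 0
  cycle 1: PE[1][0] → acc 10, east 2, south 5
  cycle 2: PE[1][0] → acc 26, east 8, south 2
  cycle 3: PE[1][0] → acc 62, east 4, south 9
Under RS (2×3), PE[1][0]:
  cycle 0: PE[1][0] → acc 0, east 0, south 0
  cycle 1: PE[1][0] → acc 10, east 10, south 5
  cycle 2: PE[1][0] → acc 4, east 4, south 2
  cycle 3: PE[1][0] → acc 0, east 0, south 0

dataflow = OS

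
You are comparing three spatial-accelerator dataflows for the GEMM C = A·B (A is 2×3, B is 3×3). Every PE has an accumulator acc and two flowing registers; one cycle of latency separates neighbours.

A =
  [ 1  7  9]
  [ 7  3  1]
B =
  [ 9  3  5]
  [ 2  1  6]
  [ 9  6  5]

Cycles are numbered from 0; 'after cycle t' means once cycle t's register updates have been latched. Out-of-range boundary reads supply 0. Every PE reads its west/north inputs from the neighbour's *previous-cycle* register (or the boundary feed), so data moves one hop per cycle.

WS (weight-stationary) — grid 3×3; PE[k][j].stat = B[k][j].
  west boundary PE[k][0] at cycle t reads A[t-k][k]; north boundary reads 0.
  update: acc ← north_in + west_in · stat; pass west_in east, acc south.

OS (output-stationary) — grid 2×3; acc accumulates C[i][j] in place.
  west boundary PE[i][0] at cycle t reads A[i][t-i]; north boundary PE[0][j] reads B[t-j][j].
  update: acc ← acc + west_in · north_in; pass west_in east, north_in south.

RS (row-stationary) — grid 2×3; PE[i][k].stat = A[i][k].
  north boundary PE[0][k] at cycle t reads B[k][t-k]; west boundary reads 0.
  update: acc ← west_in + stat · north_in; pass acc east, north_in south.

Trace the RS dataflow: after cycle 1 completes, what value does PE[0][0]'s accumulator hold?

PE[0][0].acc = 3

Tracing RS — 2×3 array, target PE[0][0]:
  c0 r0c0: 9 / 9 / 9
  c1 r0c0: 3 / 3 / 3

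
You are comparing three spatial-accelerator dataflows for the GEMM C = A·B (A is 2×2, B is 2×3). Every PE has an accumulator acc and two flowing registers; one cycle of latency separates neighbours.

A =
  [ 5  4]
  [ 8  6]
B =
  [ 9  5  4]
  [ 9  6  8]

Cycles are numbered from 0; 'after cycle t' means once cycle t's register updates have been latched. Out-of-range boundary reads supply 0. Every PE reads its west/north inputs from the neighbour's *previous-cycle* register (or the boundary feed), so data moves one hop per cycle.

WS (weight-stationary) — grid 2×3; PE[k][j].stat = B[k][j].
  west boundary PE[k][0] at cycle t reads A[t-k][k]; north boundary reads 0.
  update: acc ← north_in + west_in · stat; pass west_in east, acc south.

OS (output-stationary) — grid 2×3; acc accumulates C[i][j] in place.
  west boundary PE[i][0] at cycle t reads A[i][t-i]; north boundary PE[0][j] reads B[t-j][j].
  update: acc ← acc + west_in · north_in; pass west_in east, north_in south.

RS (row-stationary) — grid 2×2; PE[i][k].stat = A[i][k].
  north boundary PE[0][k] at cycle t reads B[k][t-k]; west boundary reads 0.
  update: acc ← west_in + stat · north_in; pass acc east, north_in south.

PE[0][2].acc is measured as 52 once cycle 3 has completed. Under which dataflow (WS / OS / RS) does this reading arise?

dataflow = OS

WS (2×3 grid), PE[0][2]:
  0: (0,2).acc=0  regs=<0,0>
  1: (0,2).acc=0  regs=<0,0>
  2: (0,2).acc=20  regs=<5,20>
  3: (0,2).acc=32  regs=<8,32>
OS (2×3 grid), PE[0][2]:
  0: (0,2).acc=0  regs=<0,0>
  1: (0,2).acc=0  regs=<0,0>
  2: (0,2).acc=20  regs=<5,4>
  3: (0,2).acc=52  regs=<4,8>
RS: PE[0][2] is outside its 2×2 grid.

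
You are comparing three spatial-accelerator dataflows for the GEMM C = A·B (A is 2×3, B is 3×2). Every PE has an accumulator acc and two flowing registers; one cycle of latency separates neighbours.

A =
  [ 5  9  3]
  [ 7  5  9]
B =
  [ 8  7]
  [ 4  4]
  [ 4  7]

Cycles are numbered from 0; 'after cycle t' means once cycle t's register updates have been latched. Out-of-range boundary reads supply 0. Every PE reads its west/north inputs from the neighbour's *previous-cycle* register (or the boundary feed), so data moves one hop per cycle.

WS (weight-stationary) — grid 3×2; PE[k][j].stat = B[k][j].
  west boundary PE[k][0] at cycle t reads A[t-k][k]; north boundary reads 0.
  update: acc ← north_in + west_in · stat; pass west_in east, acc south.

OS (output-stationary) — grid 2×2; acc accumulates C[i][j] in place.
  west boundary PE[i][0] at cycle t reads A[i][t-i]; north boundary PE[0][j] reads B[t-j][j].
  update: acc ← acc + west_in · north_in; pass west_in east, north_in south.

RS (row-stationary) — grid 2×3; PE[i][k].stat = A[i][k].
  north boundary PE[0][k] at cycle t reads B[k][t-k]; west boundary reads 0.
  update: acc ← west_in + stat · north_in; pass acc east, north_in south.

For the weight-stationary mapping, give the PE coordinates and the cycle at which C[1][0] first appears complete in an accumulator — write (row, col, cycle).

WS: C[1][0] accumulates in PE[2][0]:
  t=0 PE[2][0]: acc=0 h=0 v=0
  t=1 PE[2][0]: acc=0 h=0 v=0
  t=2 PE[2][0]: acc=88 h=3 v=88
  t=3 PE[2][0]: acc=112 h=9 v=112

(row, col, cycle) = (2, 0, 3)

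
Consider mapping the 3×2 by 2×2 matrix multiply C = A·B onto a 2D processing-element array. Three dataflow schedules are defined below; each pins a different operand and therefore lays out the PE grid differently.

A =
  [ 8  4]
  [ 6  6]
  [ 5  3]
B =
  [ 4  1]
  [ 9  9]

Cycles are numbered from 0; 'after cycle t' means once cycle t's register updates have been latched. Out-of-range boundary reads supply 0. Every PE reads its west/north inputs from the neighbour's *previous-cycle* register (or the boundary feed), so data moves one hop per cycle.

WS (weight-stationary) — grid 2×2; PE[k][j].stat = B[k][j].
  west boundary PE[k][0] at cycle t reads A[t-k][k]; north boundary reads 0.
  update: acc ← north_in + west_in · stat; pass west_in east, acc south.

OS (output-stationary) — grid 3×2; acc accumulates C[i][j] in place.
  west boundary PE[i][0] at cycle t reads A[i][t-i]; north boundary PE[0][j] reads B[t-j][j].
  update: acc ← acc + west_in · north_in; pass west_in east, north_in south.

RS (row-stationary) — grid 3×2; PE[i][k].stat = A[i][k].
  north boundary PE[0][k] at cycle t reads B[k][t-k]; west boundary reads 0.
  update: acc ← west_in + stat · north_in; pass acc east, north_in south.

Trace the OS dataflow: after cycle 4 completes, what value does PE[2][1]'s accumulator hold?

OS on a 3×2 grid — tracing PE[2][1] and its feeders:
  after 0 — PE[1][1] acc=0, pass-E 0, pass-S 0
  after 0 — PE[2][0] acc=0, pass-E 0, pass-S 0
  after 0 — PE[2][1] acc=0, pass-E 0, pass-S 0
  after 1 — PE[1][1] acc=0, pass-E 0, pass-S 0
  after 1 — PE[2][0] acc=0, pass-E 0, pass-S 0
  after 1 — PE[2][1] acc=0, pass-E 0, pass-S 0
  after 2 — PE[1][1] acc=6, pass-E 6, pass-S 1
  after 2 — PE[2][0] acc=20, pass-E 5, pass-S 4
  after 2 — PE[2][1] acc=0, pass-E 0, pass-S 0
  after 3 — PE[1][1] acc=60, pass-E 6, pass-S 9
  after 3 — PE[2][0] acc=47, pass-E 3, pass-S 9
  after 3 — PE[2][1] acc=5, pass-E 5, pass-S 1
  after 4 — PE[1][1] acc=60, pass-E 0, pass-S 0
  after 4 — PE[2][0] acc=47, pass-E 0, pass-S 0
  after 4 — PE[2][1] acc=32, pass-E 3, pass-S 9

PE[2][1].acc = 32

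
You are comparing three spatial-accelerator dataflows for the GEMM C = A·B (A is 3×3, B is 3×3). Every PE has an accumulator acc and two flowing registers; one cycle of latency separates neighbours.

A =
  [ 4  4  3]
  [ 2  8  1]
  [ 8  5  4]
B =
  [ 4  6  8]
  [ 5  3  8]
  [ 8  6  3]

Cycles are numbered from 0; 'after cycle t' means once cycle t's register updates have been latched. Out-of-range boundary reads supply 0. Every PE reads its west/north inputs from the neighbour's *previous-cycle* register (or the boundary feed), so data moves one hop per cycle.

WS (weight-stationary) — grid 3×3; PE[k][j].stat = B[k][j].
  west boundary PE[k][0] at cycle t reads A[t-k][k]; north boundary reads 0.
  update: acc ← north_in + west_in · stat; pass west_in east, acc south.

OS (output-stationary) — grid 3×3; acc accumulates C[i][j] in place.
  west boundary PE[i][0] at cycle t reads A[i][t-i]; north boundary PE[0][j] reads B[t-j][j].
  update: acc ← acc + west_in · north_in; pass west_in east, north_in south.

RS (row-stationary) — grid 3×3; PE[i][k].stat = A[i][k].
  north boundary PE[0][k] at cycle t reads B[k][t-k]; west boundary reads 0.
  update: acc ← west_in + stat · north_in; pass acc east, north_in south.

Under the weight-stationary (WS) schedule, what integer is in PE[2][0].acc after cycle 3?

WS 3×3: PE[2][0] cycle-by-cycle (with neighbour feeds):
  [0] (1,0) acc=0 (h:0 v:0)
  [0] (2,0) acc=0 (h:0 v:0)
  [1] (1,0) acc=36 (h:4 v:36)
  [1] (2,0) acc=0 (h:0 v:0)
  [2] (1,0) acc=48 (h:8 v:48)
  [2] (2,0) acc=60 (h:3 v:60)
  [3] (1,0) acc=57 (h:5 v:57)
  [3] (2,0) acc=56 (h:1 v:56)

PE[2][0].acc = 56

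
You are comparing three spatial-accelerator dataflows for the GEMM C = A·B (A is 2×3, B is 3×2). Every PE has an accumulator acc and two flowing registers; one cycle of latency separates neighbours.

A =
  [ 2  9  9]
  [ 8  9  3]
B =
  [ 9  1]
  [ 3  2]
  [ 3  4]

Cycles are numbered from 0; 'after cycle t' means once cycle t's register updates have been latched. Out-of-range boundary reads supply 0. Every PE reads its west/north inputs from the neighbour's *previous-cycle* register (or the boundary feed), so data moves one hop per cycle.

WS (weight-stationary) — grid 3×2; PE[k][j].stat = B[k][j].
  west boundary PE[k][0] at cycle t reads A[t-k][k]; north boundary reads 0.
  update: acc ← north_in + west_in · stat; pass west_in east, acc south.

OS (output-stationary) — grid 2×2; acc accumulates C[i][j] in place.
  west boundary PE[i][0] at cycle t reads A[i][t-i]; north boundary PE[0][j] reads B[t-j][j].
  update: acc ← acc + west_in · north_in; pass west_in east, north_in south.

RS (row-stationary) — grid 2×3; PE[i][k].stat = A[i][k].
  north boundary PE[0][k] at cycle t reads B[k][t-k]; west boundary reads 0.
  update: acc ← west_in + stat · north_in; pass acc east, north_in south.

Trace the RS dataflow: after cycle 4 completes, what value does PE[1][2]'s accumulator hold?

PE[1][2].acc = 38

RS (2×3). Following PE[1][2] plus its west/north inputs:
  c0 r0c2: 0 / 0 / 0
  c0 r1c1: 0 / 0 / 0
  c0 r1c2: 0 / 0 / 0
  c1 r0c2: 0 / 0 / 0
  c1 r1c1: 0 / 0 / 0
  c1 r1c2: 0 / 0 / 0
  c2 r0c2: 72 / 72 / 3
  c2 r1c1: 99 / 99 / 3
  c2 r1c2: 0 / 0 / 0
  c3 r0c2: 56 / 56 / 4
  c3 r1c1: 26 / 26 / 2
  c3 r1c2: 108 / 108 / 3
  c4 r0c2: 0 / 0 / 0
  c4 r1c1: 0 / 0 / 0
  c4 r1c2: 38 / 38 / 4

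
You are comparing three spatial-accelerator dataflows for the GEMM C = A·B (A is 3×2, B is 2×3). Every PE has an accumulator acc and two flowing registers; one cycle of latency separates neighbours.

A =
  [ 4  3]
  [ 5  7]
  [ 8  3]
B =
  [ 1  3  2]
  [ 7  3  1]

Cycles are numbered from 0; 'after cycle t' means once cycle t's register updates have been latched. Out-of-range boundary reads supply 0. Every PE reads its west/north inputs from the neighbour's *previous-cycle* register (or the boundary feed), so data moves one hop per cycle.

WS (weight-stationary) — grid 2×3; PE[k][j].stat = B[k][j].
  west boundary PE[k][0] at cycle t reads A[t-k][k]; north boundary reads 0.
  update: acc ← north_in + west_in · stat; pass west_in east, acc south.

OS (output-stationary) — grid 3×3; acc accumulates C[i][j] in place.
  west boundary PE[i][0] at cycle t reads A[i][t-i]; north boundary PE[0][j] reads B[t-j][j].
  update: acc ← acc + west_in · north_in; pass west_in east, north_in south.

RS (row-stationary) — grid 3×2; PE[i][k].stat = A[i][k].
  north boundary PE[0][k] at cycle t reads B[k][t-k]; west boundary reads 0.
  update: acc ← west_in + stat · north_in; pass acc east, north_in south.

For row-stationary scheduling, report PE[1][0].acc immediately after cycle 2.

PE[1][0].acc = 15

RS 3×2: PE[1][0] cycle-by-cycle (with neighbour feeds):
  step 0 · PE0,0: acc=4; fwd→4 fwd↓1
  step 0 · PE1,0: acc=0; fwd→0 fwd↓0
  step 1 · PE0,0: acc=12; fwd→12 fwd↓3
  step 1 · PE1,0: acc=5; fwd→5 fwd↓1
  step 2 · PE0,0: acc=8; fwd→8 fwd↓2
  step 2 · PE1,0: acc=15; fwd→15 fwd↓3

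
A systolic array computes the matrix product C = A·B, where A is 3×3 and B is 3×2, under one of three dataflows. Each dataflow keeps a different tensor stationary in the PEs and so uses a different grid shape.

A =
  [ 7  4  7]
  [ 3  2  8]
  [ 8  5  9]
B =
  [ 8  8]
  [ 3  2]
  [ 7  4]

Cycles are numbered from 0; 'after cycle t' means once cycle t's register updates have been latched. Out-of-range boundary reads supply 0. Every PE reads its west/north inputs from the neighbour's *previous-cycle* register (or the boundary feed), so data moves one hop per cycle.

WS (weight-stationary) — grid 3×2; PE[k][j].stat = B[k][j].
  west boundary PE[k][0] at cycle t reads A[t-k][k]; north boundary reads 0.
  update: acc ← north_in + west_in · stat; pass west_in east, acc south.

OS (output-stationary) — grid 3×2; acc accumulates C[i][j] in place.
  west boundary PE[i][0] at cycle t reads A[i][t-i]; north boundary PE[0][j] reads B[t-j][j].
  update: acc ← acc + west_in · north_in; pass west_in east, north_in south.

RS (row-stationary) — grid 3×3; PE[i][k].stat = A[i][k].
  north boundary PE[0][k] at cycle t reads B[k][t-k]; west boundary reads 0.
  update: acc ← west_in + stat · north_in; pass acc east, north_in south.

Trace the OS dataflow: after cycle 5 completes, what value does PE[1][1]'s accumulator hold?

PE[1][1].acc = 60

Tracing OS — 3×2 array, target PE[1][1]:
  step 0 · PE0,1: acc=0; fwd→0 fwd↓0
  step 0 · PE1,0: acc=0; fwd→0 fwd↓0
  step 0 · PE1,1: acc=0; fwd→0 fwd↓0
  step 1 · PE0,1: acc=56; fwd→7 fwd↓8
  step 1 · PE1,0: acc=24; fwd→3 fwd↓8
  step 1 · PE1,1: acc=0; fwd→0 fwd↓0
  step 2 · PE0,1: acc=64; fwd→4 fwd↓2
  step 2 · PE1,0: acc=30; fwd→2 fwd↓3
  step 2 · PE1,1: acc=24; fwd→3 fwd↓8
  step 3 · PE0,1: acc=92; fwd→7 fwd↓4
  step 3 · PE1,0: acc=86; fwd→8 fwd↓7
  step 3 · PE1,1: acc=28; fwd→2 fwd↓2
  step 4 · PE0,1: acc=92; fwd→0 fwd↓0
  step 4 · PE1,0: acc=86; fwd→0 fwd↓0
  step 4 · PE1,1: acc=60; fwd→8 fwd↓4
  step 5 · PE0,1: acc=92; fwd→0 fwd↓0
  step 5 · PE1,0: acc=86; fwd→0 fwd↓0
  step 5 · PE1,1: acc=60; fwd→0 fwd↓0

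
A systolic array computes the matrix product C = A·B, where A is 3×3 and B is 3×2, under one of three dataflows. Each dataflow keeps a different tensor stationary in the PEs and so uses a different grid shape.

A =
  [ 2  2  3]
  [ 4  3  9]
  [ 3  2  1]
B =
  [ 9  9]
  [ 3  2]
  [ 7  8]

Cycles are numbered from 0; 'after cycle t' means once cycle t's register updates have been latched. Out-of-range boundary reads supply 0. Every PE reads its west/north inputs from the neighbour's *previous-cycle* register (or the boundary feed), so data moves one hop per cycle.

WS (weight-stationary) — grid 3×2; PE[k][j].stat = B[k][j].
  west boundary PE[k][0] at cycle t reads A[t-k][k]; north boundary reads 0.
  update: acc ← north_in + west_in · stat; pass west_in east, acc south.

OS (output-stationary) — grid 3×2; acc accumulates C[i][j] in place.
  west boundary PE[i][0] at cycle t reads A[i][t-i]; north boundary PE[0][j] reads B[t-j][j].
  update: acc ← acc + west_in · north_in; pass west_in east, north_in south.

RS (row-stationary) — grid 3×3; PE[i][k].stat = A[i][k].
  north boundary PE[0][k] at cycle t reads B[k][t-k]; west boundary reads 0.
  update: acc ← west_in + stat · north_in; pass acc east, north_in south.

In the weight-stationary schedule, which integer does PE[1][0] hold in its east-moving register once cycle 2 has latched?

register = 3

WS (3×2). Following PE[1][0] plus its west/north inputs:
  @0  [0,0]  acc 18  |  →2  ↓18
  @0  [1,0]  acc 0  |  →0  ↓0
  @1  [0,0]  acc 36  |  →4  ↓36
  @1  [1,0]  acc 24  |  →2  ↓24
  @2  [0,0]  acc 27  |  →3  ↓27
  @2  [1,0]  acc 45  |  →3  ↓45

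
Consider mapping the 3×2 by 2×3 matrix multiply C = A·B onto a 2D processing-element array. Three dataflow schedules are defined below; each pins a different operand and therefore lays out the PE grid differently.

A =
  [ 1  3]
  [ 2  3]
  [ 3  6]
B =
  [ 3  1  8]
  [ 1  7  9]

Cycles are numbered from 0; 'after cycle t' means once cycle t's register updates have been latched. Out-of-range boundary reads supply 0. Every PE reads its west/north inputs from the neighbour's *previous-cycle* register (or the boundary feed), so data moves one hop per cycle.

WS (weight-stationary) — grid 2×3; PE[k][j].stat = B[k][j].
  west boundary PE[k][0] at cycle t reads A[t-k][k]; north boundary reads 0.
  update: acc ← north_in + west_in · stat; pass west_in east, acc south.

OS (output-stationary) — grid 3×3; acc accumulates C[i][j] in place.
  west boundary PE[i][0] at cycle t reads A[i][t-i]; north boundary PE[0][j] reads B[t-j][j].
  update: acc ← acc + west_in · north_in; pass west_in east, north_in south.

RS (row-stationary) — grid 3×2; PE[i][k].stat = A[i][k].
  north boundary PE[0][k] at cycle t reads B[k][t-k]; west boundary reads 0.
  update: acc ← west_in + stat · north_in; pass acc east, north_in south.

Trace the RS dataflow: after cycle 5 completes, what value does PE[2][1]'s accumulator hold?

PE[2][1].acc = 78

RS 3×2: PE[2][1] cycle-by-cycle (with neighbour feeds):
  t=0 PE[1][1]: acc=0 h=0 v=0
  t=0 PE[2][0]: acc=0 h=0 v=0
  t=0 PE[2][1]: acc=0 h=0 v=0
  t=1 PE[1][1]: acc=0 h=0 v=0
  t=1 PE[2][0]: acc=0 h=0 v=0
  t=1 PE[2][1]: acc=0 h=0 v=0
  t=2 PE[1][1]: acc=9 h=9 v=1
  t=2 PE[2][0]: acc=9 h=9 v=3
  t=2 PE[2][1]: acc=0 h=0 v=0
  t=3 PE[1][1]: acc=23 h=23 v=7
  t=3 PE[2][0]: acc=3 h=3 v=1
  t=3 PE[2][1]: acc=15 h=15 v=1
  t=4 PE[1][1]: acc=43 h=43 v=9
  t=4 PE[2][0]: acc=24 h=24 v=8
  t=4 PE[2][1]: acc=45 h=45 v=7
  t=5 PE[1][1]: acc=0 h=0 v=0
  t=5 PE[2][0]: acc=0 h=0 v=0
  t=5 PE[2][1]: acc=78 h=78 v=9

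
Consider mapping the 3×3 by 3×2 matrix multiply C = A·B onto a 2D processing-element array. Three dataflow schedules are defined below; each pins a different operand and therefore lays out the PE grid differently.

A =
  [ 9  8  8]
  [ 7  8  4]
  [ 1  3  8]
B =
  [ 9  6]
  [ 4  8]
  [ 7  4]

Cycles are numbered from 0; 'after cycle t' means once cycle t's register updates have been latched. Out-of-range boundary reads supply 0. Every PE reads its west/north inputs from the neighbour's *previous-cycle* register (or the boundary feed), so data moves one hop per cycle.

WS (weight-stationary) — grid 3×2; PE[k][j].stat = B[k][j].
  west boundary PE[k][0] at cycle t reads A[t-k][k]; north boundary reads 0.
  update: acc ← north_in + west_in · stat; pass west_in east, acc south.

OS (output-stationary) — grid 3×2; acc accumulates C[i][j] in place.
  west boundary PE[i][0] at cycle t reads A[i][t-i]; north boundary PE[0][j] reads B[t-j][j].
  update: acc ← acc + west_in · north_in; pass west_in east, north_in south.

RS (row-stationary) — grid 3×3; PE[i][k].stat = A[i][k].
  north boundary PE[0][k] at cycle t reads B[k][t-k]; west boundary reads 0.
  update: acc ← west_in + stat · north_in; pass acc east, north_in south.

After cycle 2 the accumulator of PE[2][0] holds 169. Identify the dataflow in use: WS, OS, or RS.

WS [3×2] PE[2][0] across cycles:
  c0 r2c0: 0 / 0 / 0
  c1 r2c0: 0 / 0 / 0
  c2 r2c0: 169 / 8 / 169
OS [3×2] PE[2][0] across cycles:
  c0 r2c0: 0 / 0 / 0
  c1 r2c0: 0 / 0 / 0
  c2 r2c0: 9 / 1 / 9
RS [3×3] PE[2][0] across cycles:
  c0 r2c0: 0 / 0 / 0
  c1 r2c0: 0 / 0 / 0
  c2 r2c0: 9 / 9 / 9

dataflow = WS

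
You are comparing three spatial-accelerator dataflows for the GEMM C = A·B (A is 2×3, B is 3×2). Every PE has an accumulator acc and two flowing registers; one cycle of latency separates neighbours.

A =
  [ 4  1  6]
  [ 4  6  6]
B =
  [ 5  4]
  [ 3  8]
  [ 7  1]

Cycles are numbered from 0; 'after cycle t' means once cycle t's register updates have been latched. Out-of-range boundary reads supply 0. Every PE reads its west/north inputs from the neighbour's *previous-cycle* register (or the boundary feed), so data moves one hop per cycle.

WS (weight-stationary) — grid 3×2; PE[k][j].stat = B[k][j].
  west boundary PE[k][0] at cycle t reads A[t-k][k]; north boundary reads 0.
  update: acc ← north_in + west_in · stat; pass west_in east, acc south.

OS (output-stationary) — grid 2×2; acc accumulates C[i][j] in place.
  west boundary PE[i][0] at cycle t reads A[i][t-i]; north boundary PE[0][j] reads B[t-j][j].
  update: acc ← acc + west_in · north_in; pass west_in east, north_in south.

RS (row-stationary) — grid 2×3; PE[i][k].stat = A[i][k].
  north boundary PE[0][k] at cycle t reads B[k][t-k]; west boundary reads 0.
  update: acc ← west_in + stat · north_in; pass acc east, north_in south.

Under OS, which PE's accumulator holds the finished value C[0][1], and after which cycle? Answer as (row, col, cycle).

Under OS, C[0][1] lands at PE[0][1]:
  @0  [0,1]  acc 0  |  →0  ↓0
  @1  [0,1]  acc 16  |  →4  ↓4
  @2  [0,1]  acc 24  |  →1  ↓8
  @3  [0,1]  acc 30  |  →6  ↓1

(row, col, cycle) = (0, 1, 3)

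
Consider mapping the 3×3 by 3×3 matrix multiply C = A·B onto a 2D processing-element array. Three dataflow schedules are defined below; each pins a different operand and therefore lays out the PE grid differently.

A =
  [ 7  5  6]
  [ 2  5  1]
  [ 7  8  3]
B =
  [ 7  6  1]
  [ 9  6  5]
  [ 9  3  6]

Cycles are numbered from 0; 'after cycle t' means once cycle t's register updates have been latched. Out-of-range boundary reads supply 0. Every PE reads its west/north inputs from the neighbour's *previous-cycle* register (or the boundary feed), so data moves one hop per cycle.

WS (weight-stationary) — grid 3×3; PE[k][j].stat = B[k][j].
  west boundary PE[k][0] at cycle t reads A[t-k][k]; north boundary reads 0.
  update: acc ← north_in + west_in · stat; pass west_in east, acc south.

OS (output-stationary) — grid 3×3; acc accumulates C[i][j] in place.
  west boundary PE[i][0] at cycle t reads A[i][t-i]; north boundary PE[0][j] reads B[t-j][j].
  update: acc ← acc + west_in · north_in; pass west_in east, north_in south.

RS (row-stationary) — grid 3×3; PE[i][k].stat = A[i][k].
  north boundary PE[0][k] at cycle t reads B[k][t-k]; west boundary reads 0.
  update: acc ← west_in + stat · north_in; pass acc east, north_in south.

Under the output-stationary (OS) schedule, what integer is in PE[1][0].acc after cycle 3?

OS (3×3). Following PE[1][0] plus its west/north inputs:
  0: (0,0).acc=49  regs=<7,7>
  0: (1,0).acc=0  regs=<0,0>
  1: (0,0).acc=94  regs=<5,9>
  1: (1,0).acc=14  regs=<2,7>
  2: (0,0).acc=148  regs=<6,9>
  2: (1,0).acc=59  regs=<5,9>
  3: (0,0).acc=148  regs=<0,0>
  3: (1,0).acc=68  regs=<1,9>

PE[1][0].acc = 68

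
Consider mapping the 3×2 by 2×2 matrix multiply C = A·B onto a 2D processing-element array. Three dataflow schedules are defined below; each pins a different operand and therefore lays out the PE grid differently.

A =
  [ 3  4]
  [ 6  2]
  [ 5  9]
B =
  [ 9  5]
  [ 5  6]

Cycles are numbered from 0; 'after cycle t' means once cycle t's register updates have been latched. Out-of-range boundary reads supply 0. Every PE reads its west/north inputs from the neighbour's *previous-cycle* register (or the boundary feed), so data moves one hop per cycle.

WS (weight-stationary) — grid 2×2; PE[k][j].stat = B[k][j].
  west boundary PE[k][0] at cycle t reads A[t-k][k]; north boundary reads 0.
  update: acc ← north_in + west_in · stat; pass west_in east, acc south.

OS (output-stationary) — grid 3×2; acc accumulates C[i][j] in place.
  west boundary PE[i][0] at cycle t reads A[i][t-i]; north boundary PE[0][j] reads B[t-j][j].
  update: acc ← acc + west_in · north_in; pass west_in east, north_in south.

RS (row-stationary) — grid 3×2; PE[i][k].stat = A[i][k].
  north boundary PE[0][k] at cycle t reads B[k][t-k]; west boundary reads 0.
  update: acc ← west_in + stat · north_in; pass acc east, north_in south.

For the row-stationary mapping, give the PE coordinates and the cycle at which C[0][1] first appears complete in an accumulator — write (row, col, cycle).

RS: C[0][1] accumulates in PE[0][1]:
  step 0 · PE0,1: acc=0; fwd→0 fwd↓0
  step 1 · PE0,1: acc=47; fwd→47 fwd↓5
  step 2 · PE0,1: acc=39; fwd→39 fwd↓6

(row, col, cycle) = (0, 1, 2)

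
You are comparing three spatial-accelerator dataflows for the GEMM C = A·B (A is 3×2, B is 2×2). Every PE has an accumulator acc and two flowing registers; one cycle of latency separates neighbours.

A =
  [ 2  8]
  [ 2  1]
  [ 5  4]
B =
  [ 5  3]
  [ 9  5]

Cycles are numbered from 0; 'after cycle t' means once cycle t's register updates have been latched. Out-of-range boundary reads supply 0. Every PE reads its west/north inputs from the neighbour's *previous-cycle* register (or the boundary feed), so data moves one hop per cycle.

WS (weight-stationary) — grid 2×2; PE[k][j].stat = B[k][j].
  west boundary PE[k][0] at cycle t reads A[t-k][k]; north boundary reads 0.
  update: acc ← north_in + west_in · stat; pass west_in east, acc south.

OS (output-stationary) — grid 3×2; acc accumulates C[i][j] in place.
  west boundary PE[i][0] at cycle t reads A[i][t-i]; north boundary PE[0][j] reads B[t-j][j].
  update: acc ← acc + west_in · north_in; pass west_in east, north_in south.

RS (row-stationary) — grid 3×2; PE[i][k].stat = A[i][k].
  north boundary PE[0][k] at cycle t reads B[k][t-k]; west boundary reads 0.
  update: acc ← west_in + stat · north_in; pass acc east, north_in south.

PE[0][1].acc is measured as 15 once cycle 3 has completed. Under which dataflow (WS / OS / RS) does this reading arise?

WS (2×2 grid), PE[0][1]:
  c0 r0c1: 0 / 0 / 0
  c1 r0c1: 6 / 2 / 6
  c2 r0c1: 6 / 2 / 6
  c3 r0c1: 15 / 5 / 15
OS (3×2 grid), PE[0][1]:
  c0 r0c1: 0 / 0 / 0
  c1 r0c1: 6 / 2 / 3
  c2 r0c1: 46 / 8 / 5
  c3 r0c1: 46 / 0 / 0
RS (3×2 grid), PE[0][1]:
  c0 r0c1: 0 / 0 / 0
  c1 r0c1: 82 / 82 / 9
  c2 r0c1: 46 / 46 / 5
  c3 r0c1: 0 / 0 / 0

dataflow = WS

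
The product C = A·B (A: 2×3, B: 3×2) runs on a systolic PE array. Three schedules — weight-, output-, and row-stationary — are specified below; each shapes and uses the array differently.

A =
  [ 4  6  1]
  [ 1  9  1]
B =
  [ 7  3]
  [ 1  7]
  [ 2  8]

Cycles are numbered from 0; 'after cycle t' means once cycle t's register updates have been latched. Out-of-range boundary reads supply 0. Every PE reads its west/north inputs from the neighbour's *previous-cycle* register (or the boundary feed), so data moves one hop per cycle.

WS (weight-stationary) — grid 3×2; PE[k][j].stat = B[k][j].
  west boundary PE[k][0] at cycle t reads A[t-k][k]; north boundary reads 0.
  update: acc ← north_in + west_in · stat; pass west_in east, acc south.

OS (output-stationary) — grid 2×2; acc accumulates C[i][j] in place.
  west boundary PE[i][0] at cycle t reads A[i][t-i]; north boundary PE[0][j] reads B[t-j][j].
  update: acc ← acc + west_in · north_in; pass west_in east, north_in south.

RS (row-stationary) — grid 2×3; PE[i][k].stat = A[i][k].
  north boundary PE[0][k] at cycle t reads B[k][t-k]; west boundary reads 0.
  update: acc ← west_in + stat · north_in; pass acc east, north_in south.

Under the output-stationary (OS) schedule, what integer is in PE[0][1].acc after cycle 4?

OS on a 2×2 grid — tracing PE[0][1] and its feeders:
  step 0 · PE0,0: acc=28; fwd→4 fwd↓7
  step 0 · PE0,1: acc=0; fwd→0 fwd↓0
  step 1 · PE0,0: acc=34; fwd→6 fwd↓1
  step 1 · PE0,1: acc=12; fwd→4 fwd↓3
  step 2 · PE0,0: acc=36; fwd→1 fwd↓2
  step 2 · PE0,1: acc=54; fwd→6 fwd↓7
  step 3 · PE0,0: acc=36; fwd→0 fwd↓0
  step 3 · PE0,1: acc=62; fwd→1 fwd↓8
  step 4 · PE0,0: acc=36; fwd→0 fwd↓0
  step 4 · PE0,1: acc=62; fwd→0 fwd↓0

PE[0][1].acc = 62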